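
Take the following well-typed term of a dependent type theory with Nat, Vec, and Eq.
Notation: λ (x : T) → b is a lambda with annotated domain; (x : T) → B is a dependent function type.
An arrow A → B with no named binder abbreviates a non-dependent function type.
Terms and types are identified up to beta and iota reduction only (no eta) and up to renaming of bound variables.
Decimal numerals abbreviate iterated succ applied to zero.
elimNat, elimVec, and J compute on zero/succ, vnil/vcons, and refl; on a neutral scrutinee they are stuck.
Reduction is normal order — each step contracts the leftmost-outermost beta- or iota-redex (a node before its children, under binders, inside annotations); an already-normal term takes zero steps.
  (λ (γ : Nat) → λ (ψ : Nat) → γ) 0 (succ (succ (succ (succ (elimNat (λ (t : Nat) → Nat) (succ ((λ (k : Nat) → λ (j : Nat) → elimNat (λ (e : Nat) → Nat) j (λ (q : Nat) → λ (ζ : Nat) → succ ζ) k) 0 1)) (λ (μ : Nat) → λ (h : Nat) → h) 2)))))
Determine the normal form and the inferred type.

normal form:
  0
the term's type:
  Nat
observation: normalization takes exactly 2 steps under the normal-order strategy.


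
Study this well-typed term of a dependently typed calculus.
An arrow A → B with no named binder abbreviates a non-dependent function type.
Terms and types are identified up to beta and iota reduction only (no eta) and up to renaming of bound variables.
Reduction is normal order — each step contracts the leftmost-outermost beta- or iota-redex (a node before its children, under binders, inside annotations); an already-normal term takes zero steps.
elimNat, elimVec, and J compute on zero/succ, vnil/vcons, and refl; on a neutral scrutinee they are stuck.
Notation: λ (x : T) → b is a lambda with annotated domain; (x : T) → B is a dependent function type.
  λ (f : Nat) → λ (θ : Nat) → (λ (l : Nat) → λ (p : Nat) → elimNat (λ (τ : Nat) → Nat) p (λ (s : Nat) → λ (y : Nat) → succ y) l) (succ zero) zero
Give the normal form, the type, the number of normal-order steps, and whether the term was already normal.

normal form:
  λ (f : Nat) → λ (θ : Nat) → succ zero
inferred type:
  Nat → Nat → Nat
reduction steps (normal order): 6
started in normal form: no
first contracted redex: a beta-redex


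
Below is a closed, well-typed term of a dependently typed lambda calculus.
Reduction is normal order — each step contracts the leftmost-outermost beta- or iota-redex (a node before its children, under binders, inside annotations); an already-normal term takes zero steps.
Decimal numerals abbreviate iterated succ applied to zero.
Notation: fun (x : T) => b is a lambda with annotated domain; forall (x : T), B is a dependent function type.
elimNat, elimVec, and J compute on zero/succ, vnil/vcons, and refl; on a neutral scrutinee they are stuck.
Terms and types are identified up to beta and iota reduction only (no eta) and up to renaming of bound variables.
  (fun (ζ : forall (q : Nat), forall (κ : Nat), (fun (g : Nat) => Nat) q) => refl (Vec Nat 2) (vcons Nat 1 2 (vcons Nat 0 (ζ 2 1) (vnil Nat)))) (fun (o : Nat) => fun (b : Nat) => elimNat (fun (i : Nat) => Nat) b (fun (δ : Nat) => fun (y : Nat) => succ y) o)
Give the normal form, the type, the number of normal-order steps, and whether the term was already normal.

normal form:
  refl (Vec Nat 2) (vcons Nat 1 2 (vcons Nat 0 3 (vnil Nat)))
inferred type:
  Eq (Vec Nat 2) (vcons Nat 1 2 (vcons Nat 0 3 (vnil Nat))) (vcons Nat 1 2 (vcons Nat 0 3 (vnil Nat)))
steps to reach normal form (normal order): 10
already normal: no
first redex: a beta-redex


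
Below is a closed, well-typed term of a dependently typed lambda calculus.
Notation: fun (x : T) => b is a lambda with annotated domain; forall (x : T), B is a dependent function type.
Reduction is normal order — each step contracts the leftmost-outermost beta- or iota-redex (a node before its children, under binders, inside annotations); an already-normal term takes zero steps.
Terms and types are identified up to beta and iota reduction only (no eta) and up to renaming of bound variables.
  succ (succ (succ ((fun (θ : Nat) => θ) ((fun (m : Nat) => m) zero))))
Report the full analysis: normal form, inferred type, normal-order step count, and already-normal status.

normal form:
  succ (succ (succ zero))
the term's type:
  Nat
normal-order step count: 2
already normal: no
first redex: a beta-redex


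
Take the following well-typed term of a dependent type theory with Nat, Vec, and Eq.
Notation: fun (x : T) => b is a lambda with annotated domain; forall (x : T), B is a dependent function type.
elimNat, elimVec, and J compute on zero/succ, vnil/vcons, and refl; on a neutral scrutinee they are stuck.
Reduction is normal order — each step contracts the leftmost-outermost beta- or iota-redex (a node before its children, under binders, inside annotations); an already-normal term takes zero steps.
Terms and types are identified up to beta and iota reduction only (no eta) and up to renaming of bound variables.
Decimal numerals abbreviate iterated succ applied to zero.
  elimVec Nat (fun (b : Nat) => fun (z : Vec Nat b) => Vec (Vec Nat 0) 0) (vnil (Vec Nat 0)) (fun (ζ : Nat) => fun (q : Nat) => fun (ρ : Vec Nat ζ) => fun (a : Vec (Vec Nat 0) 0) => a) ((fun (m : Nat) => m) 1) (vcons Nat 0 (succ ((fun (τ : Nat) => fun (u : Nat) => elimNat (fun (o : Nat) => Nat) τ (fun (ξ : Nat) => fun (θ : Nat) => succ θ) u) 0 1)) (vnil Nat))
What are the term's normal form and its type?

normal form:
  vnil (Vec Nat 0)
the term's type:
  Vec (Vec Nat 0) 0
observation: 6 normal-order steps normalize the term, beginning with an elimVec iota-redex.


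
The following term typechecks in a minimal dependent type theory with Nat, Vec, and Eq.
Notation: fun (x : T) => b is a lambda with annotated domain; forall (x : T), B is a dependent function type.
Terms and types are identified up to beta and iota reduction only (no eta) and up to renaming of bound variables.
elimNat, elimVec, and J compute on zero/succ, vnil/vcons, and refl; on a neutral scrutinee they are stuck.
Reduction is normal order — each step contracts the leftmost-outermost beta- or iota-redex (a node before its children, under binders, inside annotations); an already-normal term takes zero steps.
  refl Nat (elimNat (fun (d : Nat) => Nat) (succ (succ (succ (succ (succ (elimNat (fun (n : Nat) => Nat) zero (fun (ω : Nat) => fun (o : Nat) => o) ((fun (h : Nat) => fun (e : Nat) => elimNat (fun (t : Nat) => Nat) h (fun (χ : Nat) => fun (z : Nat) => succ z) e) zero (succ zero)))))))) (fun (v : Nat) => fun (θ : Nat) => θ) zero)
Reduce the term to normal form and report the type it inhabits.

resulting normal form:
  refl Nat (succ (succ (succ (succ (succ zero)))))
the term's type:
  Eq Nat (succ (succ (succ (succ (succ zero))))) (succ (succ (succ (succ (succ zero)))))
observation: contracting an elimNat iota-redex first, the term normalizes in 11 steps.


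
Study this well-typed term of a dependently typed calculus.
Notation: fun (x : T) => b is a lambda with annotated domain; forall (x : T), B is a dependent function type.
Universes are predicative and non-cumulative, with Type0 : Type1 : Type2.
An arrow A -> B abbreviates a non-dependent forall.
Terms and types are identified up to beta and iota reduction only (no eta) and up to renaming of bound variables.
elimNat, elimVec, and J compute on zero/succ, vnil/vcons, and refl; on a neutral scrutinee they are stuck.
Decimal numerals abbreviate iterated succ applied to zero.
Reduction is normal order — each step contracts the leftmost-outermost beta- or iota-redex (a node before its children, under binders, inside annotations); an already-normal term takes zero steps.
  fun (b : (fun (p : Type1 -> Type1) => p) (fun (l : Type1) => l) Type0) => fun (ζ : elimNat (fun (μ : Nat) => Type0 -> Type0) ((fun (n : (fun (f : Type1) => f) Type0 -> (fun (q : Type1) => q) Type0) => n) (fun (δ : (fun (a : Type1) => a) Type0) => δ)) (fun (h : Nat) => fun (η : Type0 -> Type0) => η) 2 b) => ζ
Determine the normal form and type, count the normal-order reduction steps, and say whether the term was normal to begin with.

resulting normal form:
  fun (b : Type0) => fun (p : b) => p
inferred type:
  forall (b : Type0), b -> b
normal-order step count: 11
term was already normal: no
first redex: a beta-redex


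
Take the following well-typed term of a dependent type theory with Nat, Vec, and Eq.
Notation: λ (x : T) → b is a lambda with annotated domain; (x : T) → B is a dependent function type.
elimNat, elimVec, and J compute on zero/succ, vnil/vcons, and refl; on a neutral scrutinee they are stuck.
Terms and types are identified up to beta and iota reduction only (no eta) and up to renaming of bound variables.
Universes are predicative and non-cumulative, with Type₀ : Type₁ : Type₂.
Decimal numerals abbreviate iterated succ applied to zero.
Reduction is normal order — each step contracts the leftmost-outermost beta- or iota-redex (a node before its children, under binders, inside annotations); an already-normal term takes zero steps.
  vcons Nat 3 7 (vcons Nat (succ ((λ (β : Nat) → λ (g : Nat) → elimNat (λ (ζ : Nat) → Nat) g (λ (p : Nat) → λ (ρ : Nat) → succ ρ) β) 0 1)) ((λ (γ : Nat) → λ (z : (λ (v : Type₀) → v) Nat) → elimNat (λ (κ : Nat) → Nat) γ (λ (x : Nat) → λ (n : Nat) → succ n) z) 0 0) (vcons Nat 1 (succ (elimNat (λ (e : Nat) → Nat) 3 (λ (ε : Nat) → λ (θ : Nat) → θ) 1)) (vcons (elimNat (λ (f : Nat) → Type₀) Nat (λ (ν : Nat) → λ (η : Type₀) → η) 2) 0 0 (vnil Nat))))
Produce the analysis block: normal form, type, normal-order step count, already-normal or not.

normal form:
  vcons Nat 3 7 (vcons Nat 2 0 (vcons Nat 1 4 (vcons Nat 0 0 (vnil Nat))))
the term's type:
  Vec Nat 4
steps to reach normal form (normal order): 17
started in normal form: no
first redex: a beta-redex


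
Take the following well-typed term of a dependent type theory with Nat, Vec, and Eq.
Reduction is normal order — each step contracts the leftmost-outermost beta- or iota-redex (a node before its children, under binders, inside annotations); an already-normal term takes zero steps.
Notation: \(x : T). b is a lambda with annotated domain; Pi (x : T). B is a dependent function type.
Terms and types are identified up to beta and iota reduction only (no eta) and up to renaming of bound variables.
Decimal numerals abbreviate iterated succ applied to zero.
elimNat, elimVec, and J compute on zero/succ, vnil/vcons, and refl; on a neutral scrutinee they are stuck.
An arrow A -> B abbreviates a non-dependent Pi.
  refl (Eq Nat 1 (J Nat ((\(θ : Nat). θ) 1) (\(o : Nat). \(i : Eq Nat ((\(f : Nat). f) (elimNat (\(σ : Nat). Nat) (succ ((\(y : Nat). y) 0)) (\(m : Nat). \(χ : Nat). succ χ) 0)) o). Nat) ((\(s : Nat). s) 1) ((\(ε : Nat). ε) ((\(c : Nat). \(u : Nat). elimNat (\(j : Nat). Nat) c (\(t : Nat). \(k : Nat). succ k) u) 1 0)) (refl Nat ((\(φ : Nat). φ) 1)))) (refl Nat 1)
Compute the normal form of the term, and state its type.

resulting normal form:
  refl (Eq Nat 1 1) (refl Nat 1)
type:
  Eq (Eq Nat 1 1) (refl Nat 1) (refl Nat 1)
observation: reduction starts at a J iota-redex, and 2 normal-order steps reach the normal form.


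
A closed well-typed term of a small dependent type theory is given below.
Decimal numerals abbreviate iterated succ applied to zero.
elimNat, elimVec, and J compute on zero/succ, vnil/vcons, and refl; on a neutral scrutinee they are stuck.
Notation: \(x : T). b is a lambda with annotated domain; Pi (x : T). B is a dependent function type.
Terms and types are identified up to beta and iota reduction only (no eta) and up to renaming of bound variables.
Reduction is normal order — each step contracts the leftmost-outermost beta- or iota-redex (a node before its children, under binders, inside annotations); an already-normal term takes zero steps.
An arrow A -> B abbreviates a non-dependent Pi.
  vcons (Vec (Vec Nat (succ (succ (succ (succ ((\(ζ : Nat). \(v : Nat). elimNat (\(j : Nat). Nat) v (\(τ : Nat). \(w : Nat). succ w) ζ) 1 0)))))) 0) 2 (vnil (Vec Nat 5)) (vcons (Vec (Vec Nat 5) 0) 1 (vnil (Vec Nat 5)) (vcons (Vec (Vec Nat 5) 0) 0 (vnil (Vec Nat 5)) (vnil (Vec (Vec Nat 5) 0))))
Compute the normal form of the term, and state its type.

resulting normal form:
  vcons (Vec (Vec Nat 5) 0) 2 (vnil (Vec Nat 5)) (vcons (Vec (Vec Nat 5) 0) 1 (vnil (Vec Nat 5)) (vcons (Vec (Vec Nat 5) 0) 0 (vnil (Vec Nat 5)) (vnil (Vec (Vec Nat 5) 0))))
type:
  Vec (Vec (Vec Nat 5) 0) 3


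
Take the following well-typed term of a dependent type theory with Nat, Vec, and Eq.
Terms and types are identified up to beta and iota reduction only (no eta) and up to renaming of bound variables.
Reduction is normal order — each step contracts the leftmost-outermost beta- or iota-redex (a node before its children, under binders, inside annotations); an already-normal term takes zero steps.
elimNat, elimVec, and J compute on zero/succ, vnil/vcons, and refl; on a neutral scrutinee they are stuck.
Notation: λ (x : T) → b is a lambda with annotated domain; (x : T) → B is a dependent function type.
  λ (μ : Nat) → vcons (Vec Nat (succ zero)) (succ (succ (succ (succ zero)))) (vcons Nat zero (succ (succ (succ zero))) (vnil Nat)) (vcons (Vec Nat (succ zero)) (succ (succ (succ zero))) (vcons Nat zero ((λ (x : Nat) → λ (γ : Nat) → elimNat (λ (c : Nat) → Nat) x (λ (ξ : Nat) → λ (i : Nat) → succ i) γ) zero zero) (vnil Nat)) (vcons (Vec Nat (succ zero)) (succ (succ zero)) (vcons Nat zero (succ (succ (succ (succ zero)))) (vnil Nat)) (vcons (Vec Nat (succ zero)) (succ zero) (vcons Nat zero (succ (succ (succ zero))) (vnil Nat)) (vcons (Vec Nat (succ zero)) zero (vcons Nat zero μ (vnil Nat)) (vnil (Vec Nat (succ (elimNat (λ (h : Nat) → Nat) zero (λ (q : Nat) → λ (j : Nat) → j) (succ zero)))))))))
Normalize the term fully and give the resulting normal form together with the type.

normal form:
  λ (μ : Nat) → vcons (Vec Nat (succ zero)) (succ (succ (succ (succ zero)))) (vcons Nat zero (succ (succ (succ zero))) (vnil Nat)) (vcons (Vec Nat (succ zero)) (succ (succ (succ zero))) (vcons Nat zero zero (vnil Nat)) (vcons (Vec Nat (succ zero)) (succ (succ zero)) (vcons Nat zero (succ (succ (succ (succ zero)))) (vnil Nat)) (vcons (Vec Nat (succ zero)) (succ zero) (vcons Nat zero (succ (succ (succ zero))) (vnil Nat)) (vcons (Vec Nat (succ zero)) zero (vcons Nat zero μ (vnil Nat)) (vnil (Vec Nat (succ zero)))))))
type:
  (μ : Nat) → Vec (Vec Nat (succ zero)) (succ (succ (succ (succ (succ zero)))))
observation: reduction starts at a beta-redex, and 7 normal-order steps reach the normal form.


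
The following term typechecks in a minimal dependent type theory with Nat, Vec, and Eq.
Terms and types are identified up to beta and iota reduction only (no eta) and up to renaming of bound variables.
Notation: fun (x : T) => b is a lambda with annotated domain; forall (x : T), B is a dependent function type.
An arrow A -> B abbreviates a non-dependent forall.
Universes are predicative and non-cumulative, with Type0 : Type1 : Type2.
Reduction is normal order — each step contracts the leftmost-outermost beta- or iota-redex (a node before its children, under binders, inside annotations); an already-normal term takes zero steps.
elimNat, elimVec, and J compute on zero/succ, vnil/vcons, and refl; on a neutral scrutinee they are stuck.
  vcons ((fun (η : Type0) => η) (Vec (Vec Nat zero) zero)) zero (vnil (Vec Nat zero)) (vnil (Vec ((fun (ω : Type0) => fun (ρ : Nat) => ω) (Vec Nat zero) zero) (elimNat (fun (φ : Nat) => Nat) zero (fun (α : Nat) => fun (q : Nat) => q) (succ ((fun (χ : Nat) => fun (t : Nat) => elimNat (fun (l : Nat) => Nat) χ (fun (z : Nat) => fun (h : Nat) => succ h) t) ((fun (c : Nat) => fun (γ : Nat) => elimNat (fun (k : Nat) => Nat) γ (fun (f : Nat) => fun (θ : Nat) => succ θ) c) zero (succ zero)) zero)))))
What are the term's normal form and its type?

reduced normal form:
  vcons (Vec (Vec Nat zero) zero) zero (vnil (Vec Nat zero)) (vnil (Vec (Vec Nat zero) zero))
the term's type:
  Vec (Vec (Vec Nat zero) zero) (succ zero)
observation: contracting a beta-redex first, the term normalizes in 16 steps.


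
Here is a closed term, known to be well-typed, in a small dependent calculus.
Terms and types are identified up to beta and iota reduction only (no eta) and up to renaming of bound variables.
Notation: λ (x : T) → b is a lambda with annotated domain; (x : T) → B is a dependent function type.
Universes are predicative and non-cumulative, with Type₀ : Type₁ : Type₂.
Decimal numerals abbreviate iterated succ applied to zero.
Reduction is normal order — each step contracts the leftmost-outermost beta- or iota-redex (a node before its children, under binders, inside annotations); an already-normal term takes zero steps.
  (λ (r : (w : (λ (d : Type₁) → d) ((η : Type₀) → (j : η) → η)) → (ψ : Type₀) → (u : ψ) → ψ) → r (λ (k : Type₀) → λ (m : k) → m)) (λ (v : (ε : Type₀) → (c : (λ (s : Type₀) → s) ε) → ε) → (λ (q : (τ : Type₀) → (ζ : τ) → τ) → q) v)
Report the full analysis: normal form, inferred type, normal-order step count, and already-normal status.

reduced normal form:
  λ (r : Type₀) → λ (w : r) → w
the term's type:
  (r : Type₀) → (w : r) → r
normal-order step count: 3
started in normal form: no
first redex: a beta-redex


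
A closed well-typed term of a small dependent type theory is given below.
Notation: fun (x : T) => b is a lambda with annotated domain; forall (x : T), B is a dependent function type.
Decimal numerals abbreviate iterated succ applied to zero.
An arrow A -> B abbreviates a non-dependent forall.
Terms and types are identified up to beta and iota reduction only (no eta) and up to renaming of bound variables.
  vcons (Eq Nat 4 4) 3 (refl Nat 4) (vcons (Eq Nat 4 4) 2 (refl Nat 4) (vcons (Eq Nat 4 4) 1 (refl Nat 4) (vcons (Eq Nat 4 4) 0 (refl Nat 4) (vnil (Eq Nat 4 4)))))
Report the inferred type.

the term's type:
  Vec (Eq Nat 4 4) 4


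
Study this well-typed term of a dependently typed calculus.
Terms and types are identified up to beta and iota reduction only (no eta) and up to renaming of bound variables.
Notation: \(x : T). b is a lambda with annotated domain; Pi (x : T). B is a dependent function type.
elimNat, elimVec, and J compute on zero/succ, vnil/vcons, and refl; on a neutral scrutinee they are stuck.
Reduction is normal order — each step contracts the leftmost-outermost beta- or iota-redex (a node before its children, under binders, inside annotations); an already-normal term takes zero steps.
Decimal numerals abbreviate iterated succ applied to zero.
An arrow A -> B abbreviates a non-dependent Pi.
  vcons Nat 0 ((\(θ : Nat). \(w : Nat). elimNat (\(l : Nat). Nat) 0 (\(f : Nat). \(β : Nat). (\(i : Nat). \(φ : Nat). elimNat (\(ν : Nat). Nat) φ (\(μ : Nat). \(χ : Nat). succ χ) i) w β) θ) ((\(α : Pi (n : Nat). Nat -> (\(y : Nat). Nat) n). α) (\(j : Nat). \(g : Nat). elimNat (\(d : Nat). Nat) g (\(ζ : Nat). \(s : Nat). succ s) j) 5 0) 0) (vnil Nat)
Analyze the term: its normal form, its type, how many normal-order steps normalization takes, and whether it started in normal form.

resulting normal form:
  vcons Nat 0 0 (vnil Nat)
type:
  Vec Nat 1
normal-order step count: 40
already normal: no
first redex: a beta-redex


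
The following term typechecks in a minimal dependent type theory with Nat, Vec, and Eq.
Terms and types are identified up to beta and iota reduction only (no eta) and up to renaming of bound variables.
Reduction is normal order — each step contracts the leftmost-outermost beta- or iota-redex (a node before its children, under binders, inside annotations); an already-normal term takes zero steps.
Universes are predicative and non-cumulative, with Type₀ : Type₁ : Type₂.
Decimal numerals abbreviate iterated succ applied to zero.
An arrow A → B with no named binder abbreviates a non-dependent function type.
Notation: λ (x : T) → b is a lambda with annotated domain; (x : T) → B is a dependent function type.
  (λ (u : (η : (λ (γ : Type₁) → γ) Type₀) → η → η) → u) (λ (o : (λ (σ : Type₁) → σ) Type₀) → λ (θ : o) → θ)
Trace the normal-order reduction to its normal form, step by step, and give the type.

normal-order reduction:
  (λ (u : (η : (λ (γ : Type₁) → γ) Type₀) → η → η) → u) (λ (o : (λ (σ : Type₁) → σ) Type₀) → λ (θ : o) → θ)
  ~> λ (u : (λ (η : Type₁) → η) Type₀) → λ (γ : u) → γ
  ~> λ (u : Type₀) → λ (η : u) → η
inferred type:
  (u : Type₀) → u → u


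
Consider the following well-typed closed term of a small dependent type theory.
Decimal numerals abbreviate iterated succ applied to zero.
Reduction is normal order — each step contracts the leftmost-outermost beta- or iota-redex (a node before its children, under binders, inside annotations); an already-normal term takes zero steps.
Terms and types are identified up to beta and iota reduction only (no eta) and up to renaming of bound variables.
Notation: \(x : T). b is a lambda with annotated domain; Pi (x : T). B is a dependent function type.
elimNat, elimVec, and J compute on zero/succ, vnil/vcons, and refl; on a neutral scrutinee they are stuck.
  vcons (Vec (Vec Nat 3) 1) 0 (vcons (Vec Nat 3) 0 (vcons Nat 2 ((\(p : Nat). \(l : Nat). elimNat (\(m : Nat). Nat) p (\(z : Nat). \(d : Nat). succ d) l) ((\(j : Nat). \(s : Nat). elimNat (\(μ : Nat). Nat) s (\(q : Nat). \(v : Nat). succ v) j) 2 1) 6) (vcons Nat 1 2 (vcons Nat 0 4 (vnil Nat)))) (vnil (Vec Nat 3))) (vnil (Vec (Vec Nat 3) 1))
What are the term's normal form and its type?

reduced normal form:
  vcons (Vec (Vec Nat 3) 1) 0 (vcons (Vec Nat 3) 0 (vcons Nat 2 9 (vcons Nat 1 2 (vcons Nat 0 4 (vnil Nat)))) (vnil (Vec Nat 3))) (vnil (Vec (Vec Nat 3) 1))
type:
  Vec (Vec (Vec Nat 3) 1) 1
observation: the leftmost-outermost redex is a beta-redex, and normalization takes 30 steps.


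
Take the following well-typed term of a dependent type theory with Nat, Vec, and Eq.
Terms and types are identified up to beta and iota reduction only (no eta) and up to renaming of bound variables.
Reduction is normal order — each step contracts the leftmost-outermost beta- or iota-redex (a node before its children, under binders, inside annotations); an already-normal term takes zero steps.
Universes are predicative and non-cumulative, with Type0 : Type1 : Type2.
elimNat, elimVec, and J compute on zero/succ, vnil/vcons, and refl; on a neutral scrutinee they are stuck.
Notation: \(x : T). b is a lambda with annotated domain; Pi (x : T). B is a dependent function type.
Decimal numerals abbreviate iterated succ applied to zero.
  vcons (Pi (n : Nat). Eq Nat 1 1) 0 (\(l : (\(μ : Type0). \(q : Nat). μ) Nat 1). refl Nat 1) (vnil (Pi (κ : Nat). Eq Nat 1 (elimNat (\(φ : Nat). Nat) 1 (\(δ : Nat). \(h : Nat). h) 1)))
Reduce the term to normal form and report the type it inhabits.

resulting normal form:
  vcons (Pi (n : Nat). Eq Nat 1 1) 0 (\(l : Nat). refl Nat 1) (vnil (Pi (μ : Nat). Eq Nat 1 1))
inferred type:
  Vec (Pi (n : Nat). Eq Nat 1 1) 1
observation: reduction starts at a beta-redex, and 6 normal-order steps reach the normal form.


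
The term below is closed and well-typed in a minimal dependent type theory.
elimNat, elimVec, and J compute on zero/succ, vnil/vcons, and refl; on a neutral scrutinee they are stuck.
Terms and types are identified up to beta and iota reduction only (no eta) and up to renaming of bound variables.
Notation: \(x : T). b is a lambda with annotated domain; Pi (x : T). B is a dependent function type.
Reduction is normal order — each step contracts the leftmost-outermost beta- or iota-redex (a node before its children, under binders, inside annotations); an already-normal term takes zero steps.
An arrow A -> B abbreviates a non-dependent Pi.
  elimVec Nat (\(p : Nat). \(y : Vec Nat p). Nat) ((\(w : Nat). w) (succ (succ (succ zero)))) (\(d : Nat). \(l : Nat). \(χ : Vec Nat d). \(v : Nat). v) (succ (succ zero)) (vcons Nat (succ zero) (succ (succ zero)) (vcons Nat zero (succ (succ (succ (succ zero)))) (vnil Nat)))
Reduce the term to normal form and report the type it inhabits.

normal form:
  succ (succ (succ zero))
inferred type:
  Nat


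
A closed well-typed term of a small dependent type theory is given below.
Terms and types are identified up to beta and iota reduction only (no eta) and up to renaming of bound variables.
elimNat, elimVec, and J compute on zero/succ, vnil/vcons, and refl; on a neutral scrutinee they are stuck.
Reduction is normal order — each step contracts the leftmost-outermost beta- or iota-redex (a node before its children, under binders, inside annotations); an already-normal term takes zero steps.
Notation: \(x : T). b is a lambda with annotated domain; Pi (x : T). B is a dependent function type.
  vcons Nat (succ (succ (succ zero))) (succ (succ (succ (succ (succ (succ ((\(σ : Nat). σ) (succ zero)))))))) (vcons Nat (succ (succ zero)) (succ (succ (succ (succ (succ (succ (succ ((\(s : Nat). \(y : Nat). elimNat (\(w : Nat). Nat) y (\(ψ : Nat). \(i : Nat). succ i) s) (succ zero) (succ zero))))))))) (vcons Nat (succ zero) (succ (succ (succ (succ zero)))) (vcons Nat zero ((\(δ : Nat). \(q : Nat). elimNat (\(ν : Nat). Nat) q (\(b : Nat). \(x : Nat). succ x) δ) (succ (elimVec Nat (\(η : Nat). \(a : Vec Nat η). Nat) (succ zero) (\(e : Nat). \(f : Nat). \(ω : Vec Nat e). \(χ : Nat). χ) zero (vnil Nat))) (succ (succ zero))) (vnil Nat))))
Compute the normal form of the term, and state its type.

reduced normal form:
  vcons Nat (succ (succ (succ zero))) (succ (succ (succ (succ (succ (succ (succ zero))))))) (vcons Nat (succ (succ zero)) (succ (succ (succ (succ (succ (succ (succ (succ (succ zero))))))))) (vcons Nat (succ zero) (succ (succ (succ (succ zero)))) (vcons Nat zero (succ (succ (succ (succ zero)))) (vnil Nat))))
the term's type:
  Vec Nat (succ (succ (succ (succ zero))))
observation: 17 normal-order steps separate the term from its normal form.


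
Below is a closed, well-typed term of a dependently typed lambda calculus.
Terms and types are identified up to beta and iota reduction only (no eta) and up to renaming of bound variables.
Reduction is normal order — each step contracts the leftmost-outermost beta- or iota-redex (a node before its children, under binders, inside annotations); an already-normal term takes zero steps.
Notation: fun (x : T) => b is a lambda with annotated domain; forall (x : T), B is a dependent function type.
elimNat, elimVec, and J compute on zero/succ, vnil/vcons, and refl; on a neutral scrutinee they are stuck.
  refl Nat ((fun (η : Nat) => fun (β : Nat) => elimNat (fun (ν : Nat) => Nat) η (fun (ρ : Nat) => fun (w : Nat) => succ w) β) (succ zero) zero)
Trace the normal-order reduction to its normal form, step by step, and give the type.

normal-order reduction sequence:
  refl Nat ((fun (η : Nat) => fun (β : Nat) => elimNat (fun (ν : Nat) => Nat) η (fun (ρ : Nat) => fun (w : Nat) => succ w) β) (succ zero) zero)
  ~> refl Nat ((fun (η : Nat) => elimNat (fun (β : Nat) => Nat) (succ zero) (fun (ν : Nat) => fun (ρ : Nat) => succ ρ) η) zero)
  ~> refl Nat (elimNat (fun (η : Nat) => Nat) (succ zero) (fun (β : Nat) => fun (ν : Nat) => succ ν) zero)
  ~> refl Nat (succ zero)
inferred type:
  Eq Nat (succ zero) (succ zero)


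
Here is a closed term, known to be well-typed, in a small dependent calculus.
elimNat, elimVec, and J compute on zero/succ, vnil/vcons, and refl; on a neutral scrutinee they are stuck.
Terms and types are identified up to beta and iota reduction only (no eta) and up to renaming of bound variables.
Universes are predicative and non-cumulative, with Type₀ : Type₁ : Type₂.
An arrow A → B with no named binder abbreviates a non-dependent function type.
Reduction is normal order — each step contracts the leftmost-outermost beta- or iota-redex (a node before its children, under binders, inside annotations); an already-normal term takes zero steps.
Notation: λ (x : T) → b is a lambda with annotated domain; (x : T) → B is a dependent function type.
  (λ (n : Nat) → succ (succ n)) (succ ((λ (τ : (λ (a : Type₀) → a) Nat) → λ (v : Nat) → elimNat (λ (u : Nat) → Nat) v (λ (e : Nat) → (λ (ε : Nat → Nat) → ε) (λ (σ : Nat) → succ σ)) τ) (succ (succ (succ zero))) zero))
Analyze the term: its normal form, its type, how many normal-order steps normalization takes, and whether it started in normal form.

reduced normal form:
  succ (succ (succ (succ (succ (succ zero)))))
the term's type:
  Nat
normal-order step count: 16
term was already normal: no
first contracted redex: a beta-redex


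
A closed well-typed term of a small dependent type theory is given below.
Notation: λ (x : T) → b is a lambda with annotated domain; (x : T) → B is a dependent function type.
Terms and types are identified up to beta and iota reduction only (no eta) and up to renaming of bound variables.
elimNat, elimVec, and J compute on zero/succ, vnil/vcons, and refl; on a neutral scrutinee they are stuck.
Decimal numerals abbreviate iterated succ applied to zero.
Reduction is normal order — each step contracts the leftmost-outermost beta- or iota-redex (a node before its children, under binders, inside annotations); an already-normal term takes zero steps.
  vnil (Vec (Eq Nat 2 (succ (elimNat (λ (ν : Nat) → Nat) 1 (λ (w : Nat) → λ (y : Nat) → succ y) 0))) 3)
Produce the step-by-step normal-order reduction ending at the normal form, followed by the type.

normal-order reduction sequence:
  vnil (Vec (Eq Nat 2 (succ (elimNat (λ (ν : Nat) → Nat) 1 (λ (w : Nat) → λ (y : Nat) → succ y) 0))) 3)
  ~> vnil (Vec (Eq Nat 2 2) 3)
type:
  Vec (Vec (Eq Nat 2 2) 3) 0


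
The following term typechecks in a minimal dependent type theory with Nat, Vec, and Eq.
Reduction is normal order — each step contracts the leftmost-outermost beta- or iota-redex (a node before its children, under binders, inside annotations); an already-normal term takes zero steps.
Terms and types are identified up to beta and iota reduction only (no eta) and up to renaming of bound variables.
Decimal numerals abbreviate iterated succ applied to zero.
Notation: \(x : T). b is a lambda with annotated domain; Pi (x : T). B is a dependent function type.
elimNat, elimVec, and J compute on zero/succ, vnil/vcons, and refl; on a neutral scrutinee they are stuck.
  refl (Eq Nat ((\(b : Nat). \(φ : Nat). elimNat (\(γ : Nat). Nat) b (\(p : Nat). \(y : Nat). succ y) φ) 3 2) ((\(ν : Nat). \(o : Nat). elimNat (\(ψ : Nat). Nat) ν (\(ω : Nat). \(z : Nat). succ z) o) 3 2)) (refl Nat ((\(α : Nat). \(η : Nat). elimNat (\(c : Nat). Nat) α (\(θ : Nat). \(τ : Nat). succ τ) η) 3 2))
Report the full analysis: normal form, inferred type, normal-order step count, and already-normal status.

reduced normal form:
  refl (Eq Nat 5 5) (refl Nat 5)
inferred type:
  Eq (Eq Nat 5 5) (refl Nat 5) (refl Nat 5)
reduction steps (normal order): 27
term was already normal: no
first redex: a beta-redex


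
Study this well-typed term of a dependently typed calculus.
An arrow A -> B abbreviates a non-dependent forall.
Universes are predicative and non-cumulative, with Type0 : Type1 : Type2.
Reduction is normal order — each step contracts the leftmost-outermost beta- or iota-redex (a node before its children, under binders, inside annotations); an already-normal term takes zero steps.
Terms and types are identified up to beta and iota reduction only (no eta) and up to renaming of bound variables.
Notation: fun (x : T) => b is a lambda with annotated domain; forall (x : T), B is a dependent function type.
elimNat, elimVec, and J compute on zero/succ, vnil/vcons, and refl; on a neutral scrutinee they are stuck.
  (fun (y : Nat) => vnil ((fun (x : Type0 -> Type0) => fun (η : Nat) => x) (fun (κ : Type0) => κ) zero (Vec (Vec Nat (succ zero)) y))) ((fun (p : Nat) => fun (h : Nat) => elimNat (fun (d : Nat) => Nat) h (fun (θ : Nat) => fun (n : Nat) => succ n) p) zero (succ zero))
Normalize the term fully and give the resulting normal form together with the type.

normal form:
  vnil (Vec (Vec Nat (succ zero)) (succ zero))
type:
  Vec (Vec (Vec Nat (succ zero)) (succ zero)) zero


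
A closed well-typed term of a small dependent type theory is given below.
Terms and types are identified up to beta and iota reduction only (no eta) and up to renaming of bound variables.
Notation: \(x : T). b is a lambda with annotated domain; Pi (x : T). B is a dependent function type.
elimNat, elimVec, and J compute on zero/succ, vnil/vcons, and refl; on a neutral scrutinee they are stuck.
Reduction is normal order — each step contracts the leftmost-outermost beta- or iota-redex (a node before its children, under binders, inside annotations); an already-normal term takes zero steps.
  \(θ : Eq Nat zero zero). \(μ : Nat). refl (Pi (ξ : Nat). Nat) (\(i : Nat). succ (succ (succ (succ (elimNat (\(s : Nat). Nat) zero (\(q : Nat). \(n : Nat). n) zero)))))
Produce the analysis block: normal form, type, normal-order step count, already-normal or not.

resulting normal form:
  \(θ : Eq Nat zero zero). \(μ : Nat). refl (Pi (ξ : Nat). Nat) (\(i : Nat). succ (succ (succ (succ zero))))
the term's type:
  Pi (θ : Eq Nat zero zero). Pi (μ : Nat). Eq (Pi (ξ : Nat). Nat) (\(i : Nat). succ (succ (succ (succ zero)))) (\(s : Nat). succ (succ (succ (succ zero))))
reduction steps (normal order): 1
already normal: no
first redex: an elimNat iota-redex


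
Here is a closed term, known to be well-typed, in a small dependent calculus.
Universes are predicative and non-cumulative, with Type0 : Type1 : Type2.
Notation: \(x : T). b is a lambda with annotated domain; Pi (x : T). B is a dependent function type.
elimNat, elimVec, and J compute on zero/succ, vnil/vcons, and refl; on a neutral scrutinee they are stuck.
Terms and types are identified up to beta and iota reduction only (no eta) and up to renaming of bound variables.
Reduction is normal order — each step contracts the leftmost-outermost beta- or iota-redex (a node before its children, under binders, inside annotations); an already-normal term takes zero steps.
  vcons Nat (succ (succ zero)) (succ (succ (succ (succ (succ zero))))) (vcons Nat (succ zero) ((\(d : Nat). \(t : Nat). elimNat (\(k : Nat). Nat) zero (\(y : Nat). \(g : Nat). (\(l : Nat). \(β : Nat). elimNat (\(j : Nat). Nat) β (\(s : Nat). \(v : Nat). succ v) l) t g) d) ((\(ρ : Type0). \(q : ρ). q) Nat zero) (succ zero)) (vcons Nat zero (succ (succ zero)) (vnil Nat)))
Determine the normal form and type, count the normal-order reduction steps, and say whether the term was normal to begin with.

normal form:
  vcons Nat (succ (succ zero)) (succ (succ (succ (succ (succ zero))))) (vcons Nat (succ zero) zero (vcons Nat zero (succ (succ zero)) (vnil Nat)))
inferred type:
  Vec Nat (succ (succ (succ zero)))
normal-order step count: 11
already normal: no
first contracted redex: a beta-redex


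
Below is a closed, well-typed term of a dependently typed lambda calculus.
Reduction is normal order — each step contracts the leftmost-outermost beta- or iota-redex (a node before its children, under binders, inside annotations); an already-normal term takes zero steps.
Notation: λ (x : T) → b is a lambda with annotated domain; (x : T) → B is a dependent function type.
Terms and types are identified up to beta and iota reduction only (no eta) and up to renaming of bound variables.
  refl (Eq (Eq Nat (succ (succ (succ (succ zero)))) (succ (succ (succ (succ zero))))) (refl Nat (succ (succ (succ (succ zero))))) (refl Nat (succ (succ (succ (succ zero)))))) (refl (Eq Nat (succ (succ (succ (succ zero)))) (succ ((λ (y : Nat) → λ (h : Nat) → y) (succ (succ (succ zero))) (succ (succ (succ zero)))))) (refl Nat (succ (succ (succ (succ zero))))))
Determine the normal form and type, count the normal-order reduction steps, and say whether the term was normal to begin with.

resulting normal form:
  refl (Eq (Eq Nat (succ (succ (succ (succ zero)))) (succ (succ (succ (succ zero))))) (refl Nat (succ (succ (succ (succ zero))))) (refl Nat (succ (succ (succ (succ zero)))))) (refl (Eq Nat (succ (succ (succ (succ zero)))) (succ (succ (succ (succ zero))))) (refl Nat (succ (succ (succ (succ zero))))))
the term's type:
  Eq (Eq (Eq Nat (succ (succ (succ (succ zero)))) (succ (succ (succ (succ zero))))) (refl Nat (succ (succ (succ (succ zero))))) (refl Nat (succ (succ (succ (succ zero)))))) (refl (Eq Nat (succ (succ (succ (succ zero)))) (succ (succ (succ (succ zero))))) (refl Nat (succ (succ (succ (succ zero)))))) (refl (Eq Nat (succ (succ (succ (succ zero)))) (succ (succ (succ (succ zero))))) (refl Nat (succ (succ (succ (succ zero))))))
steps to reach normal form (normal order): 2
already normal: no
first contracted redex: a beta-redex


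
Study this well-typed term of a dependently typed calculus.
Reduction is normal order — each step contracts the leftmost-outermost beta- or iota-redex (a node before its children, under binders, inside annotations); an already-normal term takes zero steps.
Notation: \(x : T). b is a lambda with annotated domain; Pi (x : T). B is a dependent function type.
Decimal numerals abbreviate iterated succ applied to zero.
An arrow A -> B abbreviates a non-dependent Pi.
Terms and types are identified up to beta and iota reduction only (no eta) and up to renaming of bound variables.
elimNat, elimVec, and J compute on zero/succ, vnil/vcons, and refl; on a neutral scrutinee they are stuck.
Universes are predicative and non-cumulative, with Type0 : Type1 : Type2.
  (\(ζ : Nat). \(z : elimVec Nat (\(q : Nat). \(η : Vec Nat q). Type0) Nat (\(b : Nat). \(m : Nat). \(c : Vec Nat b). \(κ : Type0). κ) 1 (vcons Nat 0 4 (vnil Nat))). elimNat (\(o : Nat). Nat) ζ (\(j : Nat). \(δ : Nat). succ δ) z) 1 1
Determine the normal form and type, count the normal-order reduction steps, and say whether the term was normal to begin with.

resulting normal form:
  2
inferred type:
  Nat
steps to reach normal form (normal order): 6
term was already normal: no
first contracted redex: a beta-redex


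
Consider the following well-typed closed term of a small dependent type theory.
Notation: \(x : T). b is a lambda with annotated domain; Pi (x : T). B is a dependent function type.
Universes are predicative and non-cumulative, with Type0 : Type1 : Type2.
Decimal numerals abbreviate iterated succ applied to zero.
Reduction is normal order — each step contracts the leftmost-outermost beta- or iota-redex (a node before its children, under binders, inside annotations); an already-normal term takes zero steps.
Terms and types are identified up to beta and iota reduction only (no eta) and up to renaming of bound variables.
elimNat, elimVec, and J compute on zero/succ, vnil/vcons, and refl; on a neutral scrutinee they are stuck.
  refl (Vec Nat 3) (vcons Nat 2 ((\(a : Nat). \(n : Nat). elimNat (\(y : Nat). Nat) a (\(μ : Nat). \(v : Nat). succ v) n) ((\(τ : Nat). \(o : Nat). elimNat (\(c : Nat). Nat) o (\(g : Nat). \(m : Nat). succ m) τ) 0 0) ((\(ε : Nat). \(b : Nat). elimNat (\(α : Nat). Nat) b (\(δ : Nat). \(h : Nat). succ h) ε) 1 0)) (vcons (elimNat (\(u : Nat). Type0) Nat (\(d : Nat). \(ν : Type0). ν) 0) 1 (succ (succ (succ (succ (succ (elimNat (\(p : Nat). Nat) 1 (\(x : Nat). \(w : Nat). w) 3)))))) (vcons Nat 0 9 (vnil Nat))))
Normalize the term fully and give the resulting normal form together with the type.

reduced normal form:
  refl (Vec Nat 3) (vcons Nat 2 1 (vcons Nat 1 6 (vcons Nat 0 9 (vnil Nat))))
inferred type:
  Eq (Vec Nat 3) (vcons Nat 2 1 (vcons Nat 1 6 (vcons Nat 0 9 (vnil Nat)))) (vcons Nat 2 1 (vcons Nat 1 6 (vcons Nat 0 9 (vnil Nat))))


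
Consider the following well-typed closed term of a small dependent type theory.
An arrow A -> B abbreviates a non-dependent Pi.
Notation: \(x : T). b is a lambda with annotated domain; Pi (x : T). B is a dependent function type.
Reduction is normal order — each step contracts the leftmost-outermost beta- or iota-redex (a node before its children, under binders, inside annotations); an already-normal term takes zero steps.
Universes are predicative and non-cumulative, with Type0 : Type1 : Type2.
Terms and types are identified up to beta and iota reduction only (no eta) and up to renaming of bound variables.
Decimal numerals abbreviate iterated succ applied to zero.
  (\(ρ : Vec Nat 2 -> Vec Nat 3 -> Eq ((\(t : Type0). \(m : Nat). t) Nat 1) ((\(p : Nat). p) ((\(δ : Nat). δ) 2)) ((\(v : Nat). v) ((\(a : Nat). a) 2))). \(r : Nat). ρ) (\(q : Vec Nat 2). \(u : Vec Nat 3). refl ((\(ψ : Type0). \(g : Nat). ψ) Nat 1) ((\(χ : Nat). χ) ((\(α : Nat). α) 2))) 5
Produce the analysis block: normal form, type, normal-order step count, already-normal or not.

resulting normal form:
  \(ρ : Vec Nat 2). \(t : Vec Nat 3). refl Nat 2
the term's type:
  Vec Nat 2 -> Vec Nat 3 -> Eq Nat 2 2
reduction steps (normal order): 6
already normal: no
first redex: a beta-redex
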